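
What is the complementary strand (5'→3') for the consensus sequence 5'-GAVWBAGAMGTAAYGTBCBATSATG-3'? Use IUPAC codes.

Standard pairs A↔T, G↔C; ambiguity codes pair Y↔R, M↔K, W↔W, S↔S, B↔V. Complement (CTBWVTCTKCATTRCAVGVTASTAC), then reverse for 5'→3'.

5′-CATSATVGVACRTTACKTCTVWBTC-3′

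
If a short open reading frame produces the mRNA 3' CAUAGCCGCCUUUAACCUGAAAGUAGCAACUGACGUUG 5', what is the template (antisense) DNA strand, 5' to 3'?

5′-GTATCGGCGGAAATTGGACTTTCATCGTTGACTGCAAC-3′

Written 5'→3' the mRNA is GUUGCAGUCAACGAUGAAAGUCCAAUUUCCGCCGAUAC, so the coding DNA strand is GTTGCAGTCAACGATGAAAGTCCAATTTCCGCCGATAC. The template is its reverse complement.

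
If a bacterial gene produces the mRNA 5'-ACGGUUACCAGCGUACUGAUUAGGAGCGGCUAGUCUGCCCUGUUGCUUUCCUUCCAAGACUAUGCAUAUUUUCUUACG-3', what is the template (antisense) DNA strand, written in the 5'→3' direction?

5'-CGTAAGAAAATATGCATAGTCTTGGAAGGAAAGCAACAGGGCAGACTAGCCGCTCCTAATCAGTACGCTGGTAACCGT-3'

Replace U with T to get the coding DNA strand: ACGGTTACCAGCGTACTGATTAGGAGCGGCTAGTCTGCCCTGTTGCTTTCCTTCCAAGACTATGCATATTTTCTTACG. The template strand is its reverse complement (complement TGCCAATGGTCGCATGACTAATCCTCGCCGATCAGACGGGACAACGAAAGGAAGGTTCTGATACGTATAAAAGAATGC, then reverse).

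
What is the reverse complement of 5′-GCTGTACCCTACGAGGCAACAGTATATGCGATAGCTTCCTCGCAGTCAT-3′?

Complement each base (A↔T, G↔C): CGACATGGGATGCTCCGTTGTCATATACGCTATCGAAGGAGCGTCAGTA. Then reverse.

5'-ATGACTGCGAGGAAGCTATCGCATATACTGTTGCCTCGTAGGGTACAGC-3'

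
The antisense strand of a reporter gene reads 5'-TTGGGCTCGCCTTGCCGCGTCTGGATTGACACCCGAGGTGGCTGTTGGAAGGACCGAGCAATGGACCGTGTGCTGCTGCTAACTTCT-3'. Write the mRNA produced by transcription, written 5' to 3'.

5'-AGAAGUUAGCAGCAGCACACGGUCCAUUGCUCGGUCCUUCCAACAGCCACCUCGGGUGUCAAUCCAGACGCGGCAAGGCGAGCCCAA-3'

RNA polymerase reads the template 3'→5' and synthesizes mRNA 5'→3' by base-pairing (A→U, T→A, G↔C). The complement of the template is AACCCGAGCGGAACGGCGCAGACCTAACTGTGGGCTCCACCGACAACCTTCCTGGCTCGTTACCTGGCACACGACGACGATTGAAGA; antiparallel, so 5'→3' the coding strand is AGAAGTTAGCAGCAGCACACGGTCCATTGCTCGGTCCTTCCAACAGCCACCTCGGGTGTCAATCCAGACGCGGCAAGGCGAGCCCAA. Replace T with U for the mRNA.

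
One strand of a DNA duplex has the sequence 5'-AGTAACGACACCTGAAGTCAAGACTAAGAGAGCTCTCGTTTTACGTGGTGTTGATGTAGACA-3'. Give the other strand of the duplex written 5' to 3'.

5'-TGTCTACATCAACACCACGTAAAACGAGAGCTCTCTTAGTCTTGACTTCAGGTGTCGTTACT-3'

Pairing A↔T and G↔C gives TCATTGCTGTGGACTTCAGTTCTGATTCTCTCGAGAGCAAAATGCACCACAACTACATCTGT, running 3'→5'. Reverse for the 5'→3' convention.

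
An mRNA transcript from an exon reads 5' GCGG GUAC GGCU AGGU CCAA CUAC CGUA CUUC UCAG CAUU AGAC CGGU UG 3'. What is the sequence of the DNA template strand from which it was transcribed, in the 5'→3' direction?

Replace U with T to get the coding DNA strand: GCGGGTACGGCTAGGTCCAACTACCGTACTTCTCAGCATTAGACCGGTTG. The template strand is its reverse complement (complement CGCCCATGCCGATCCAGGTTGATGGCATGAAGAGTCGTAATCTGGCCAAC, then reverse).

5′-CAACCGGTCTAATGCTGAGAAGTACGGTAGTTGGACCTAGCCGTACCCGC-3′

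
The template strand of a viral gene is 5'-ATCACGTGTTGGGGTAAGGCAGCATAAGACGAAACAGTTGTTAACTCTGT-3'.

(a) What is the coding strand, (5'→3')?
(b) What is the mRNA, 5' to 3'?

(a) The coding strand is the reverse complement of the template: complement TAGTGCACAACCCCATTCCGTCGTATTCTGCTTTGTCAACAATTGAGACA, then reverse.
(b) mRNA has the coding-strand sequence with T→U.

(a) 5'-ACAGAGTTAACAACTGTTTCGTCTTATGCTGCCTTACCCCAACACGTGAT-3'
(b) 5'-ACAGAGUUAACAACUGUUUCGUCUUAUGCUGCCUUACCCCAACACGUGAU-3'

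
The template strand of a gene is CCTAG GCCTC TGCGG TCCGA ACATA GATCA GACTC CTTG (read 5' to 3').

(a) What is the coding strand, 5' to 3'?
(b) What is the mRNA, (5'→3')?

(a) The coding strand is the reverse complement of the template: complement GGATCCGGAGACGCCAGGCTTGTATCTAGTCTGAGGAAC, then reverse.
(b) mRNA has the coding-strand sequence with T→U.

(a) 5'-CAAGGAGTCTGATCTATGTTCGGACCGCAGAGGCCTAGG-3'
(b) 5'-CAAGGAGUCUGAUCUAUGUUCGGACCGCAGAGGCCUAGG-3'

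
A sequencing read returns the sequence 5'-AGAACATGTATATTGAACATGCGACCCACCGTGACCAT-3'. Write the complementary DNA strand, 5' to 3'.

5'-ATGGTCACGGTGGGTCGCATGTTCAATATACATGTTCT-3'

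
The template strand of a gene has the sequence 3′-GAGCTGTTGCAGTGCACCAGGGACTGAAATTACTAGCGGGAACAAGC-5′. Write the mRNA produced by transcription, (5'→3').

5'-CUCGACAACGUCACGUGGUCCCUGACUUUAAUGAUCGCCCUUGUUCG-3'

Reading the template 3'→5' as shown, RNA polymerase pairs each base (A→U, T→A, G↔C) to build mRNA 5'→3' directly.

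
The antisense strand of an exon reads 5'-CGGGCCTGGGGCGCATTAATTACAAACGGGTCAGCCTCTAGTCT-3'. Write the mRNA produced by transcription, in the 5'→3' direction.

5'-AGACUAGAGGCUGACCCGUUUGUAAUUAAUGCGCCCCAGGCCCG-3'

The mRNA has the sequence of the coding strand (reverse complement of the template) with T→U. Reverse complement of CGGGCCTGGGGCGCATTAATTACAAACGGGTCAGCCTCTAGTCT is AGACTAGAGGCTGACCCGTTTGTAATTAATGCGCCCCAGGCCCG; then T→U.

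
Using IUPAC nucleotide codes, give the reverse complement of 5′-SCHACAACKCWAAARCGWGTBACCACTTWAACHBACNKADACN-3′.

Standard pairs A↔T, G↔C; ambiguity codes pair R↔Y, K↔M, W↔W, S↔S, B↔V, D↔H, N↔N. Complement (SGDTGTTGMGWTTTYGCWCAVTGGTGAAWTTGDVTGNMTHTGN), then reverse for 5'→3'.

5'-NGTHTMNGTVDGTTWAAGTGGTVACWCGYTTTWGMGTTGTDGS-3'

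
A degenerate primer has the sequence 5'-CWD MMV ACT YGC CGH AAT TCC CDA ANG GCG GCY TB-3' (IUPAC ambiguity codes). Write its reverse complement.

Standard pairs A↔T, G↔C; ambiguity codes pair Y↔R, M↔K, W↔W, B↔V, D↔H, N↔N. Complement (GWHKKBTGARCGGCDTTAAGGGHTTNCCGCCGRAV), then reverse for 5'→3'.

5'-VARGCCGCCNTTHGGGAATTDCGGCRAGTBKKHWG-3'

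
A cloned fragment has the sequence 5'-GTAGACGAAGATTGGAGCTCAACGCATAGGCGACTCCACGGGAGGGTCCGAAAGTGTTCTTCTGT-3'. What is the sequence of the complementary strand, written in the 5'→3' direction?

5'-ACAGAAGAACACTTTCGGACCCTCCCGTGGAGTCGCCTATGCGTTGAGCTCCAATCTTCGTCTAC-3'

The complement of GTAGACGAAGATTGGAGCTCAACGCATAGGCGACTCCACGGGAGGGTCCGAAAGTGTTCTTCTGT is CATCTGCTTCTAACCTCGAGTTGCGTATCCGCTGAGGTGCCCTCCCAGGCTTTCACAAGAAGACA (A↔T, G↔C). DNA strands are antiparallel, so the complementary strand runs 3'→5'; reversing gives the 5'→3' form.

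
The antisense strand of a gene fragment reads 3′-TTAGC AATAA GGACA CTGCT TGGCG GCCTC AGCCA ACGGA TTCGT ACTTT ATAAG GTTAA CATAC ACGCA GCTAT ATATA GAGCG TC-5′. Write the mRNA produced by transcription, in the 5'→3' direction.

5'-AAUCGUUAUUCCUGUGACGAACCGCCGGAGUCGGUUGCCUAAGCAUGAAAUAUUCCAAUUGUAUGUGCGUCGAUAUAUAUCUCGCAG-3'

Reading the template 3'→5' as shown, RNA polymerase pairs each base (A→U, T→A, G↔C) to build mRNA 5'→3' directly.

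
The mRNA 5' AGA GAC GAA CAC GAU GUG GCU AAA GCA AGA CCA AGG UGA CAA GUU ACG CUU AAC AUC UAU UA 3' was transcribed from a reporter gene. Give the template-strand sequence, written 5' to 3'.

Replace U with T to get the coding DNA strand: AGAGACGAACACGATGTGGCTAAAGCAAGACCAAGGTGACAAGTTACGCTTAACATCTATTA. The template strand is its reverse complement (complement TCTCTGCTTGTGCTACACCGATTTCGTTCTGGTTCCACTGTTCAATGCGAATTGTAGATAAT, then reverse).

5'-TAATAGATGTTAAGCGTAACTTGTCACCTTGGTCTTGCTTTAGCCACATCGTGTTCGTCTCT-3'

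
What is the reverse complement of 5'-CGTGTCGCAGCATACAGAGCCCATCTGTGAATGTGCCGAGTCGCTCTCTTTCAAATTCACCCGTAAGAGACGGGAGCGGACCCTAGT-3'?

5'-ACTAGGGTCCGCTCCCGTCTCTTACGGGTGAATTTGAAAGAGAGCGACTCGGCACATTCACAGATGGGCTCTGTATGCTGCGACACG-3'

Complement each base (A↔T, G↔C): GCACAGCGTCGTATGTCTCGGGTAGACACTTACACGGCTCAGCGAGAGAAAGTTTAAGTGGGCATTCTCTGCCCTCGCCTGGGATCA. Then reverse.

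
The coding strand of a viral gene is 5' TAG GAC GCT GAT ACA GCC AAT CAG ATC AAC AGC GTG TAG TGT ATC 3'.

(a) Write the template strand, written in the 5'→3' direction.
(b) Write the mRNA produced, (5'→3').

(a) 5'-GATACACTACACGCTGTTGATCTGATTGGCTGTATCAGCGTCCTA-3'
(b) 5'-UAGGACGCUGAUACAGCCAAUCAGAUCAACAGCGUGUAGUGUAUC-3'

(a) The template strand is the reverse complement of the coding strand: complement ATCCTGCGACTATGTCGGTTAGTCTAGTTGTCGCACATCACATAG, then reverse.
(b) mRNA matches the coding strand with T→U.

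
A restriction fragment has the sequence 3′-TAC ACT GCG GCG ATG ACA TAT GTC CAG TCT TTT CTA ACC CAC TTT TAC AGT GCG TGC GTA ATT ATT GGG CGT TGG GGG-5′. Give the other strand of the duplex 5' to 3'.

The strand is given 3'→5', so its complement runs 5'→3' in the same left-to-right order: pair each base A↔T, G↔C.

5′-ATGTGACGCCGCTACTGTATACAGGTCAGAAAAGATTGGGTGAAAATGTCACGCACGCATTAATAACCCGCAACCCCC-3′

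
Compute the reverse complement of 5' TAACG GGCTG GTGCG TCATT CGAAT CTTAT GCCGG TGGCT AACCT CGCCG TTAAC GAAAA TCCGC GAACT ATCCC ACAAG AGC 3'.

5'-GCTCTTGTGGGATAGTTCGCGGATTTTCGTTAACGGCGAGGTTAGCCACCGGCATAAGATTCGAATGACGCACCAGCCCGTTA-3'

Complement each base (A↔T, G↔C): ATTGCCCGACCACGCAGTAAGCTTAGAATACGGCCACCGATTGGAGCGGCAATTGCTTTTAGGCGCTTGATAGGGTGTTCTCG. Then reverse.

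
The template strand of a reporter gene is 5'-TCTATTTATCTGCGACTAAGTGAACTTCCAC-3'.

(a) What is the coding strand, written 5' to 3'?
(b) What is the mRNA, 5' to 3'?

(a) 5'-GTGGAAGTTCACTTAGTCGCAGATAAATAGA-3'
(b) 5′-GUGGAAGUUCACUUAGUCGCAGAUAAAUAGA-3′

(a) The coding strand is the reverse complement of the template: complement AGATAAATAGACGCTGATTCACTTGAAGGTG, then reverse.
(b) mRNA has the coding-strand sequence with T→U.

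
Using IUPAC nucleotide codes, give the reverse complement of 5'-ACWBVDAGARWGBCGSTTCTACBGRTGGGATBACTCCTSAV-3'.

Standard pairs A↔T, G↔C; ambiguity codes pair R↔Y, W↔W, S↔S, B↔V, D↔H. Complement (TGWVBHTCTYWCVGCSAAGATGVCYACCCTAVTGAGGASTB), then reverse for 5'→3'.

5'-BTSAGGAGTVATCCCAYCVGTAGAASCGVCWYTCTHBVWGT-3'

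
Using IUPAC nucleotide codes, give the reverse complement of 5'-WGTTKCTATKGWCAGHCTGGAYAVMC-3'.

Standard pairs A↔T, G↔C; ambiguity codes pair Y↔R, M↔K, W↔W, H↔D, V↔B. Complement (WCAAMGATAMCWGTCDGACCTRTBKG), then reverse for 5'→3'.

5'-GKBTRTCCAGDCTGWCMATAGMAACW-3'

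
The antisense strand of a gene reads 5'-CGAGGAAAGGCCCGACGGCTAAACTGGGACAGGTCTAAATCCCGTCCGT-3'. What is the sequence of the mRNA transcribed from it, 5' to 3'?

The mRNA has the sequence of the coding strand (reverse complement of the template) with T→U. Reverse complement of CGAGGAAAGGCCCGACGGCTAAACTGGGACAGGTCTAAATCCCGTCCGT is ACGGACGGGATTTAGACCTGTCCCAGTTTAGCCGTCGGGCCTTTCCTCG; then T→U.

5'-ACGGACGGGAUUUAGACCUGUCCCAGUUUAGCCGUCGGGCCUUUCCUCG-3'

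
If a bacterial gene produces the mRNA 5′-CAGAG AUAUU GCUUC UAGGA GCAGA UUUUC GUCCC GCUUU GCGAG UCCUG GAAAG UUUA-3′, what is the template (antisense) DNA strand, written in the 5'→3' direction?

Replace U with T to get the coding DNA strand: CAGAGATATTGCTTCTAGGAGCAGATTTTCGTCCCGCTTTGCGAGTCCTGGAAAGTTTA. The template strand is its reverse complement (complement GTCTCTATAACGAAGATCCTCGTCTAAAAGCAGGGCGAAACGCTCAGGACCTTTCAAAT, then reverse).

5′-TAAACTTTCCAGGACTCGCAAAGCGGGACGAAAATCTGCTCCTAGAAGCAATATCTCTG-3′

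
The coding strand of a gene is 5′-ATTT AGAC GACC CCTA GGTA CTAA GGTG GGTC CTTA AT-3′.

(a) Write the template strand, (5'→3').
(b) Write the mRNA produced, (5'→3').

(a) 5'-ATTAAGGACCCACCTTAGTACCTAGGGGTCGTCTAAAT-3'
(b) 5'-AUUUAGACGACCCCUAGGUACUAAGGUGGGUCCUUAAU-3'

(a) The template strand is the reverse complement of the coding strand: complement TAAATCTGCTGGGGATCCATGATTCCACCCAGGAATTA, then reverse.
(b) mRNA matches the coding strand with T→U.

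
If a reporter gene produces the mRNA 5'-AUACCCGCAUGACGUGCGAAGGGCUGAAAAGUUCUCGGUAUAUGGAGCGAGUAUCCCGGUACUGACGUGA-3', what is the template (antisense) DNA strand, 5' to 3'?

Replace U with T to get the coding DNA strand: ATACCCGCATGACGTGCGAAGGGCTGAAAAGTTCTCGGTATATGGAGCGAGTATCCCGGTACTGACGTGA. The template strand is its reverse complement (complement TATGGGCGTACTGCACGCTTCCCGACTTTTCAAGAGCCATATACCTCGCTCATAGGGCCATGACTGCACT, then reverse).

5'-TCACGTCAGTACCGGGATACTCGCTCCATATACCGAGAACTTTTCAGCCCTTCGCACGTCATGCGGGTAT-3'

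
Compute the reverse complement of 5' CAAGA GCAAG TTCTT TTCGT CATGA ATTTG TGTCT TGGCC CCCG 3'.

Complement each base (A↔T, G↔C): GTTCTCGTTCAAGAAAAGCAGTACTTAAACACAGAACCGGGGGC. Then reverse.

5'-CGGGGGCCAAGACACAAATTCATGACGAAAAGAACTTGCTCTTG-3'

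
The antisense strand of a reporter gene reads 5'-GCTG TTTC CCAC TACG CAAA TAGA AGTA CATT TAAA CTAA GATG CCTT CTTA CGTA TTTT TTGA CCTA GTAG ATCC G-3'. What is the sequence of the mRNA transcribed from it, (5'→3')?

RNA polymerase reads the template 3'→5' and synthesizes mRNA 5'→3' by base-pairing (A→U, T→A, G↔C). The complement of the template is CGACAAAGGGTGATGCGTTTATCTTCATGTAAATTTGATTCTACGGAAGAATGCATAAAAAACTGGATCATCTAGGC; antiparallel, so 5'→3' the coding strand is CGGATCTACTAGGTCAAAAAATACGTAAGAAGGCATCTTAGTTTAAATGTACTTCTATTTGCGTAGTGGGAAACAGC. Replace T with U for the mRNA.

5'-CGGAUCUACUAGGUCAAAAAAUACGUAAGAAGGCAUCUUAGUUUAAAUGUACUUCUAUUUGCGUAGUGGGAAACAGC-3'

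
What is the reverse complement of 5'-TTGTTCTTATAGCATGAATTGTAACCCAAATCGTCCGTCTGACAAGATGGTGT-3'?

Complement each base (A↔T, G↔C): AACAAGAATATCGTACTTAACATTGGGTTTAGCAGGCAGACTGTTCTACCACA. Then reverse.

5'-ACACCATCTTGTCAGACGGACGATTTGGGTTACAATTCATGCTATAAGAACAA-3'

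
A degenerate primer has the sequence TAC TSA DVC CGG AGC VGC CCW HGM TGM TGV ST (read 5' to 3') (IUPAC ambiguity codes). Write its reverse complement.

5'-ASBCAKCAKCDWGGGCBGCTCCGGBHTSAGTA-3'

Standard pairs A↔T, G↔C; ambiguity codes pair M↔K, W↔W, S↔S, D↔H, V↔B. Complement (ATGASTHBGGCCTCGBCGGGWDCKACKACBSA), then reverse for 5'→3'.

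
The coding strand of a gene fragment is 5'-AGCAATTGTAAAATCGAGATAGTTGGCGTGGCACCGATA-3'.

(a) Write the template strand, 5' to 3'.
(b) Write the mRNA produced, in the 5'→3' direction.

(a) 5'-TATCGGTGCCACGCCAACTATCTCGATTTTACAATTGCT-3'
(b) 5′-AGCAAUUGUAAAAUCGAGAUAGUUGGCGUGGCACCGAUA-3′

(a) The template strand is the reverse complement of the coding strand: complement TCGTTAACATTTTAGCTCTATCAACCGCACCGTGGCTAT, then reverse.
(b) mRNA matches the coding strand with T→U.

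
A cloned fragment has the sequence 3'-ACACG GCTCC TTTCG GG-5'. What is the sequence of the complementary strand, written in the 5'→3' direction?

5'-TGTGCCGAGGAAAGCCC-3'

The strand is given 3'→5', so its complement runs 5'→3' in the same left-to-right order: pair each base A↔T, G↔C.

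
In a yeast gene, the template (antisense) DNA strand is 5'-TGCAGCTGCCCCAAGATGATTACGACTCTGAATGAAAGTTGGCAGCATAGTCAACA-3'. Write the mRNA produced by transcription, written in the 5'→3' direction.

The mRNA has the sequence of the coding strand (reverse complement of the template) with T→U. Reverse complement of TGCAGCTGCCCCAAGATGATTACGACTCTGAATGAAAGTTGGCAGCATAGTCAACA is TGTTGACTATGCTGCCAACTTTCATTCAGAGTCGTAATCATCTTGGGGCAGCTGCA; then T→U.

5′-UGUUGACUAUGCUGCCAACUUUCAUUCAGAGUCGUAAUCAUCUUGGGGCAGCUGCA-3′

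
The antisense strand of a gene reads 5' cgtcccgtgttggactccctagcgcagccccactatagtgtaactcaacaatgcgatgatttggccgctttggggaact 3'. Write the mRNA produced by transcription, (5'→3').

RNA polymerase reads the template 3'→5' and synthesizes mRNA 5'→3' by base-pairing (A→U, T→A, G↔C). The complement of the template is GCAGGGCACAACCTGAGGGATCGCGTCGGGGTGATATCACATTGAGTTGTTACGCTACTAAACCGGCGAAACCCCTTGA; antiparallel, so 5'→3' the coding strand is AGTTCCCCAAAGCGGCCAAATCATCGCATTGTTGAGTTACACTATAGTGGGGCTGCGCTAGGGAGTCCAACACGGGACG. Replace T with U for the mRNA.

5'-AGUUCCCCAAAGCGGCCAAAUCAUCGCAUUGUUGAGUUACACUAUAGUGGGGCUGCGCUAGGGAGUCCAACACGGGACG-3'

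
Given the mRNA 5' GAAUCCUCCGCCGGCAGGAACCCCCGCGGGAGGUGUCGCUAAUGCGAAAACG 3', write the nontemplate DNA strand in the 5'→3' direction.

5′-GAATCCTCCGCCGGCAGGAACCCCCGCGGGAGGTGTCGCTAATGCGAAAACG-3′

The coding DNA strand has the same 5'→3' sequence as the mRNA with U replaced by T.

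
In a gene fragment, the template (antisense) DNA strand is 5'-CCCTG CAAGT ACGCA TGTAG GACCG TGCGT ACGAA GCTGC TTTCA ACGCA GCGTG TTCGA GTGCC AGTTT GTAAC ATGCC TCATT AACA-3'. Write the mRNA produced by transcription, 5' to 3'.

5'-UGUUAAUGAGGCAUGUUACAAACUGGCACUCGAACACGCUGCGUUGAAAGCAGCUUCGUACGCACGGUCCUACAUGCGUACUUGCAGGG-3'

RNA polymerase reads the template 3'→5' and synthesizes mRNA 5'→3' by base-pairing (A→U, T→A, G↔C). The complement of the template is GGGACGTTCATGCGTACATCCTGGCACGCATGCTTCGACGAAAGTTGCGTCGCACAAGCTCACGGTCAAACATTGTACGGAGTAATTGT; antiparallel, so 5'→3' the coding strand is TGTTAATGAGGCATGTTACAAACTGGCACTCGAACACGCTGCGTTGAAAGCAGCTTCGTACGCACGGTCCTACATGCGTACTTGCAGGG. Replace T with U for the mRNA.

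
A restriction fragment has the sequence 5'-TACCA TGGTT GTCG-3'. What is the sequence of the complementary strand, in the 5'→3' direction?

The complement of TACCATGGTTGTCG is ATGGTACCAACAGC (A↔T, G↔C). DNA strands are antiparallel, so the complementary strand runs 3'→5'; reversing gives the 5'→3' form.

5'-CGACAACCATGGTA-3'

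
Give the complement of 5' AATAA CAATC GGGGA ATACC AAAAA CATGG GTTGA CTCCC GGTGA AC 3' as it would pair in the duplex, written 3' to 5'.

3'-TTATTGTTAGCCCCTTATGGTTTTTGTACCCAACTGAGGGCCACTTG-5'

Base-pairing A↔T, G↔C gives the complement. The complementary strand is antiparallel, so paired with a 5'→3' strand it runs 3'→5'.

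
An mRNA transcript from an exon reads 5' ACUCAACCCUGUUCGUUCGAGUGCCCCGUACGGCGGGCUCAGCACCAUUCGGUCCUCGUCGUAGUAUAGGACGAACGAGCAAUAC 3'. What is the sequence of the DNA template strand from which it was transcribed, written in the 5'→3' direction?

Replace U with T to get the coding DNA strand: ACTCAACCCTGTTCGTTCGAGTGCCCCGTACGGCGGGCTCAGCACCATTCGGTCCTCGTCGTAGTATAGGACGAACGAGCAATAC. The template strand is its reverse complement (complement TGAGTTGGGACAAGCAAGCTCACGGGGCATGCCGCCCGAGTCGTGGTAAGCCAGGAGCAGCATCATATCCTGCTTGCTCGTTATG, then reverse).

5'-GTATTGCTCGTTCGTCCTATACTACGACGAGGACCGAATGGTGCTGAGCCCGCCGTACGGGGCACTCGAACGAACAGGGTTGAGT-3'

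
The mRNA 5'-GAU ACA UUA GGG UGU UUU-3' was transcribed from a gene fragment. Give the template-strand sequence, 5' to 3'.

5'-AAAACACCCTAATGTATC-3'

Replace U with T to get the coding DNA strand: GATACATTAGGGTGTTTT. The template strand is its reverse complement (complement CTATGTAATCCCACAAAA, then reverse).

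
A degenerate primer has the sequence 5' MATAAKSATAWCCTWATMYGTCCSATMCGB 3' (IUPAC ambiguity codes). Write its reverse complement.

5'-VCGKATSGGACRKATWAGGWTATSMTTATK-3'

Standard pairs A↔T, G↔C; ambiguity codes pair Y↔R, M↔K, W↔W, S↔S, B↔V. Complement (KTATTMSTATWGGAWTAKRCAGGSTAKGCV), then reverse for 5'→3'.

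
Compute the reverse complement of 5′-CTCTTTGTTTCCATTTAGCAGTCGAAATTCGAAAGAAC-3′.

Complement each base (A↔T, G↔C): GAGAAACAAAGGTAAATCGTCAGCTTTAAGCTTTCTTG. Then reverse.

5'-GTTCTTTCGAATTTCGACTGCTAAATGGAAACAAAGAG-3'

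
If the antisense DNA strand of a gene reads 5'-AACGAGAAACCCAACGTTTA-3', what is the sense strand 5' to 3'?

The coding strand is complementary and antiparallel to the template: take the complement (A↔T, G↔C) and reverse.

5'-TAAACGTTGGGTTTCTCGTT-3'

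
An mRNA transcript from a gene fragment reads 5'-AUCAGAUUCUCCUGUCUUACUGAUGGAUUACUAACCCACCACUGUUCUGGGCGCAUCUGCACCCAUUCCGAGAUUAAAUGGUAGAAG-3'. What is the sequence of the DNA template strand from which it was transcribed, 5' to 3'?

5'-CTTCTACCATTTAATCTCGGAATGGGTGCAGATGCGCCCAGAACAGTGGTGGGTTAGTAATCCATCAGTAAGACAGGAGAATCTGAT-3'

Replace U with T to get the coding DNA strand: ATCAGATTCTCCTGTCTTACTGATGGATTACTAACCCACCACTGTTCTGGGCGCATCTGCACCCATTCCGAGATTAAATGGTAGAAG. The template strand is its reverse complement (complement TAGTCTAAGAGGACAGAATGACTACCTAATGATTGGGTGGTGACAAGACCCGCGTAGACGTGGGTAAGGCTCTAATTTACCATCTTC, then reverse).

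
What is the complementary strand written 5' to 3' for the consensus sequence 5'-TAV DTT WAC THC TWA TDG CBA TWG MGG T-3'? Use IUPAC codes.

5'-ACCKCWATVGCHATWAGDAGTWAAHBTA-3'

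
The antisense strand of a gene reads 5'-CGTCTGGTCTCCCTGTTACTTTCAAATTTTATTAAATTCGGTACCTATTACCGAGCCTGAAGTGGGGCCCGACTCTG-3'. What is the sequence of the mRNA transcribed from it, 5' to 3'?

RNA polymerase reads the template 3'→5' and synthesizes mRNA 5'→3' by base-pairing (A→U, T→A, G↔C). The complement of the template is GCAGACCAGAGGGACAATGAAAGTTTAAAATAATTTAAGCCATGGATAATGGCTCGGACTTCACCCCGGGCTGAGAC; antiparallel, so 5'→3' the coding strand is CAGAGTCGGGCCCCACTTCAGGCTCGGTAATAGGTACCGAATTTAATAAAATTTGAAAGTAACAGGGAGACCAGACG. Replace T with U for the mRNA.

5'-CAGAGUCGGGCCCCACUUCAGGCUCGGUAAUAGGUACCGAAUUUAAUAAAAUUUGAAAGUAACAGGGAGACCAGACG-3'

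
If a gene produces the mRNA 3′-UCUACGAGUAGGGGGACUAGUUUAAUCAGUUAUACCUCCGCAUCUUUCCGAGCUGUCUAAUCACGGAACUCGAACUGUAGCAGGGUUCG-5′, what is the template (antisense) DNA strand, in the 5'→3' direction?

5'-AGATGCTCATCCCCCTGATCAAATTAGTCAATATGGAGGCGTAGAAAGGCTCGACAGATTAGTGCCTTGAGCTTGACATCGTCCCAAGC-3'

Written 5'→3' the mRNA is GCUUGGGACGAUGUCAAGCUCAAGGCACUAAUCUGUCGAGCCUUUCUACGCCUCCAUAUUGACUAAUUUGAUCAGGGGGAUGAGCAUCU, so the coding DNA strand is GCTTGGGACGATGTCAAGCTCAAGGCACTAATCTGTCGAGCCTTTCTACGCCTCCATATTGACTAATTTGATCAGGGGGATGAGCATCT. The template is its reverse complement.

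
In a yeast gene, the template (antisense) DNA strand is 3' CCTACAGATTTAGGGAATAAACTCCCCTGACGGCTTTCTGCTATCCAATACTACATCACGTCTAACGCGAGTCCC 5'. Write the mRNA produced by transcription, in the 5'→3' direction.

5′-GGAUGUCUAAAUCCCUUAUUUGAGGGGACUGCCGAAAGACGAUAGGUUAUGAUGUAGUGCAGAUUGCGCUCAGGG-3′

Reading the template 3'→5' as shown, RNA polymerase pairs each base (A→U, T→A, G↔C) to build mRNA 5'→3' directly.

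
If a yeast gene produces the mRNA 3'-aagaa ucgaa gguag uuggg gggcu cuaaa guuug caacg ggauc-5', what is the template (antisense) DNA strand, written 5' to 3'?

5'-TTCTTAGCTTCCATCAACCCCCCGAGATTTCAAACGTTGCCCTAG-3'

Written 5'→3' the mRNA is CUAGGGCAACGUUUGAAAUCUCGGGGGGUUGAUGGAAGCUAAGAA, so the coding DNA strand is CTAGGGCAACGTTTGAAATCTCGGGGGGTTGATGGAAGCTAAGAA. The template is its reverse complement.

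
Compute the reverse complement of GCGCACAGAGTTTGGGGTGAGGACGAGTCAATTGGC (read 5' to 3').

5'-GCCAATTGACTCGTCCTCACCCCAAACTCTGTGCGC-3'

Reading the sequence 3'→5' and pairing each base (A↔T, G↔C) gives the reverse complement directly.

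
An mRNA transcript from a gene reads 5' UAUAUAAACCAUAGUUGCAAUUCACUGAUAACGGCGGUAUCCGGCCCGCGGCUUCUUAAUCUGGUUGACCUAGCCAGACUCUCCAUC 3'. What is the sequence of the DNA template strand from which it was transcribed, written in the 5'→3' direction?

Replace U with T to get the coding DNA strand: TATATAAACCATAGTTGCAATTCACTGATAACGGCGGTATCCGGCCCGCGGCTTCTTAATCTGGTTGACCTAGCCAGACTCTCCATC. The template strand is its reverse complement (complement ATATATTTGGTATCAACGTTAAGTGACTATTGCCGCCATAGGCCGGGCGCCGAAGAATTAGACCAACTGGATCGGTCTGAGAGGTAG, then reverse).

5'-GATGGAGAGTCTGGCTAGGTCAACCAGATTAAGAAGCCGCGGGCCGGATACCGCCGTTATCAGTGAATTGCAACTATGGTTTATATA-3'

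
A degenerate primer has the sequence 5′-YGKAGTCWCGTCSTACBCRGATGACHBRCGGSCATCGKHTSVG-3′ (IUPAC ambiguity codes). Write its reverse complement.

5'-CBSADMCGATGSCCGYVDGTCATCYGVGTASGACGWGACTMCR-3'

Standard pairs A↔T, G↔C; ambiguity codes pair R↔Y, K↔M, W↔W, S↔S, B↔V, H↔D. Complement (RCMTCAGWGCAGSATGVGYCTACTGDVYGCCSGTAGCMDASBC), then reverse for 5'→3'.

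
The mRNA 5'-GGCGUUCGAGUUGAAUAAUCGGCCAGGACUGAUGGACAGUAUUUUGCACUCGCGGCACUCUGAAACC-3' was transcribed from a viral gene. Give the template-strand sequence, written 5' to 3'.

5'-GGTTTCAGAGTGCCGCGAGTGCAAAATACTGTCCATCAGTCCTGGCCGATTATTCAACTCGAACGCC-3'

Replace U with T to get the coding DNA strand: GGCGTTCGAGTTGAATAATCGGCCAGGACTGATGGACAGTATTTTGCACTCGCGGCACTCTGAAACC. The template strand is its reverse complement (complement CCGCAAGCTCAACTTATTAGCCGGTCCTGACTACCTGTCATAAAACGTGAGCGCCGTGAGACTTTGG, then reverse).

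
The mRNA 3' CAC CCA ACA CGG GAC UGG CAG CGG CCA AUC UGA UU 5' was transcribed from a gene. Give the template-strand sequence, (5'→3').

Written 5'→3' the mRNA is UUAGUCUAACCGGCGACGGUCAGGGCACAACCCAC, so the coding DNA strand is TTAGTCTAACCGGCGACGGTCAGGGCACAACCCAC. The template is its reverse complement.

5′-GTGGGTTGTGCCCTGACCGTCGCCGGTTAGACTAA-3′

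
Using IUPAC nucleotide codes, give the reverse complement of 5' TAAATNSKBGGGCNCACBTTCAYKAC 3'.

Standard pairs A↔T, G↔C; ambiguity codes pair Y↔R, K↔M, S↔S, B↔V, N↔N. Complement (ATTTANSMVCCCGNGTGVAAGTRMTG), then reverse for 5'→3'.

5'-GTMRTGAAVGTGNGCCCVMSNATTTA-3'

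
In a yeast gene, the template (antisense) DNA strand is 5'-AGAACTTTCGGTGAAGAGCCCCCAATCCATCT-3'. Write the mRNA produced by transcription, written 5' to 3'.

5'-AGAUGGAUUGGGGGCUCUUCACCGAAAGUUCU-3'

The mRNA has the sequence of the coding strand (reverse complement of the template) with T→U. Reverse complement of AGAACTTTCGGTGAAGAGCCCCCAATCCATCT is AGATGGATTGGGGGCTCTTCACCGAAAGTTCT; then T→U.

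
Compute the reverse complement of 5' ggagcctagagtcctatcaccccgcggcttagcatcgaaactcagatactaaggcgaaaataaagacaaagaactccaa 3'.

Complement each base (A↔T, G↔C): CCTCGGATCTCAGGATAGTGGGGCGCCGAATCGTAGCTTTGAGTCTATGATTCCGCTTTTATTTCTGTTTCTTGAGGTT. Then reverse.

5'-TTGGAGTTCTTTGTCTTTATTTTCGCCTTAGTATCTGAGTTTCGATGCTAAGCCGCGGGGTGATAGGACTCTAGGCTCC-3'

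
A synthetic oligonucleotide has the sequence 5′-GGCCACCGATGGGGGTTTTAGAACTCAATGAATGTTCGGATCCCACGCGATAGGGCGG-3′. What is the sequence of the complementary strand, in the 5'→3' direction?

Pairing A↔T and G↔C gives CCGGTGGCTACCCCCAAAATCTTGAGTTACTTACAAGCCTAGGGTGCGCTATCCCGCC, running 3'→5'. Reverse for the 5'→3' convention.

5'-CCGCCCTATCGCGTGGGATCCGAACATTCATTGAGTTCTAAAACCCCCATCGGTGGCC-3'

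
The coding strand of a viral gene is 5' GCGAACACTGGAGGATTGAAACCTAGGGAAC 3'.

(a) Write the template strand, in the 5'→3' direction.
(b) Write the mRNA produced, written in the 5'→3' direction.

(a) The template strand is the reverse complement of the coding strand: complement CGCTTGTGACCTCCTAACTTTGGATCCCTTG, then reverse.
(b) mRNA matches the coding strand with T→U.

(a) 5'-GTTCCCTAGGTTTCAATCCTCCAGTGTTCGC-3'
(b) 5'-GCGAACACUGGAGGAUUGAAACCUAGGGAAC-3'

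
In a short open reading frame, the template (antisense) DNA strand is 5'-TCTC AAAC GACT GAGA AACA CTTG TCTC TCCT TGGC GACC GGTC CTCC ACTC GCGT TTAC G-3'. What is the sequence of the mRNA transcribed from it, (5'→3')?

5'-CGUAAACGCGAGUGGAGGACCGGUCGCCAAGGAGAGACAAGUGUUUCUCAGUCGUUUGAGA-3'

The mRNA has the sequence of the coding strand (reverse complement of the template) with T→U. Reverse complement of TCTCAAACGACTGAGAAACACTTGTCTCTCCTTGGCGACCGGTCCTCCACTCGCGTTTACG is CGTAAACGCGAGTGGAGGACCGGTCGCCAAGGAGAGACAAGTGTTTCTCAGTCGTTTGAGA; then T→U.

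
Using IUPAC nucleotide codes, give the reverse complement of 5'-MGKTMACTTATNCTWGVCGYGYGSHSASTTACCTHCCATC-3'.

Standard pairs A↔T, G↔C; ambiguity codes pair Y↔R, M↔K, W↔W, S↔S, H↔D, V↔B, N↔N. Complement (KCMAKTGAATANGAWCBGCRCRCSDSTSAATGGADGGTAG), then reverse for 5'→3'.

5'-GATGGDAGGTAASTSDSCRCRCGBCWAGNATAAGTKAMCK-3'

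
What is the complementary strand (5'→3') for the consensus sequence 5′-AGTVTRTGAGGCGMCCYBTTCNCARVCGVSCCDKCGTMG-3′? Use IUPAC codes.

Standard pairs A↔T, G↔C; ambiguity codes pair R↔Y, M↔K, S↔S, B↔V, D↔H, N↔N. Complement (TCABAYACTCCGCKGGRVAAGNGTYBGCBSGGHMGCAKC), then reverse for 5'→3'.

5'-CKACGMHGGSBCGBYTGNGAAVRGGKCGCCTCAYABACT-3'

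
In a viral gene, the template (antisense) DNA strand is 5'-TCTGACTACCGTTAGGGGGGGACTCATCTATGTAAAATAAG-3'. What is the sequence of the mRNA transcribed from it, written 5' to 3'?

5'-CUUAUUUUACAUAGAUGAGUCCCCCCCUAACGGUAGUCAGA-3'

The mRNA has the sequence of the coding strand (reverse complement of the template) with T→U. Reverse complement of TCTGACTACCGTTAGGGGGGGACTCATCTATGTAAAATAAG is CTTATTTTACATAGATGAGTCCCCCCCTAACGGTAGTCAGA; then T→U.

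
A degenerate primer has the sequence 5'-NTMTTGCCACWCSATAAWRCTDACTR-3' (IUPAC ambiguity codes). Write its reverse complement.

5'-YAGTHAGYWTTATSGWGTGGCAAKAN-3'

Standard pairs A↔T, G↔C; ambiguity codes pair R↔Y, M↔K, W↔W, S↔S, D↔H, N↔N. Complement (NAKAACGGTGWGSTATTWYGAHTGAY), then reverse for 5'→3'.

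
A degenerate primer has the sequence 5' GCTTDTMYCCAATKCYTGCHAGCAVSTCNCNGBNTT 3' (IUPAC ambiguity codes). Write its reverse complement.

Standard pairs A↔T, G↔C; ambiguity codes pair Y↔R, M↔K, S↔S, B↔V, D↔H, N↔N. Complement (CGAAHAKRGGTTAMGRACGDTCGTBSAGNGNCVNAA), then reverse for 5'→3'.

5'-AANVCNGNGASBTGCTDGCARGMATTGGRKAHAAGC-3'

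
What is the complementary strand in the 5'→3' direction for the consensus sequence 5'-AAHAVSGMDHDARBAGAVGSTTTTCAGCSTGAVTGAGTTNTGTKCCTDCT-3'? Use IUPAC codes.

5'-AGHAGGMACANAACTCABTCASGCTGAAAASCBTCTVYTHDHKCSBTDTT-3'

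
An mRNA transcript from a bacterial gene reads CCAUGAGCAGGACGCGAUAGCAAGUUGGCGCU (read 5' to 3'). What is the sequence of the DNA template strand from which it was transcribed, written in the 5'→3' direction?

5'-AGCGCCAACTTGCTATCGCGTCCTGCTCATGG-3'

Replace U with T to get the coding DNA strand: CCATGAGCAGGACGCGATAGCAAGTTGGCGCT. The template strand is its reverse complement (complement GGTACTCGTCCTGCGCTATCGTTCAACCGCGA, then reverse).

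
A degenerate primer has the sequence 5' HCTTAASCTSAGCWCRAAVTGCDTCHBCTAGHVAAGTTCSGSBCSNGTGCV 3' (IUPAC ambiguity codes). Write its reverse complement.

Standard pairs A↔T, G↔C; ambiguity codes pair R↔Y, W↔W, S↔S, B↔V, D↔H, N↔N. Complement (DGAATTSGASTCGWGYTTBACGHAGDVGATCDBTTCAAGSCSVGSNCACGB), then reverse for 5'→3'.

5'-BGCACNSGVSCSGAACTTBDCTAGVDGAHGCABTTYGWGCTSAGSTTAAGD-3'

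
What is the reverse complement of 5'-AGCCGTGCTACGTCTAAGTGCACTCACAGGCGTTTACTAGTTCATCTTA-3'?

5'-TAAGATGAACTAGTAAACGCCTGTGAGTGCACTTAGACGTAGCACGGCT-3'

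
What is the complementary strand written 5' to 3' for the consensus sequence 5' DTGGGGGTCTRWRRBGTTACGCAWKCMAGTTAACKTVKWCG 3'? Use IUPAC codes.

Standard pairs A↔T, G↔C; ambiguity codes pair R↔Y, M↔K, W↔W, B↔V, D↔H. Complement (HACCCCCAGAYWYYVCAATGCGTWMGKTCAATTGMABMWGC), then reverse for 5'→3'.

5'-CGWMBAMGTTAACTKGMWTGCGTAACVYYWYAGACCCCCAH-3'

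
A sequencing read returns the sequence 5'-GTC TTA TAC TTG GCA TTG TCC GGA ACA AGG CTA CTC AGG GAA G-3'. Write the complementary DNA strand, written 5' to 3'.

Pairing A↔T and G↔C gives CAGAATATGAACCGTAACAGGCCTTGTTCCGATGAGTCCCTTC, running 3'→5'. Reverse for the 5'→3' convention.

5'-CTTCCCTGAGTAGCCTTGTTCCGGACAATGCCAAGTATAAGAC-3'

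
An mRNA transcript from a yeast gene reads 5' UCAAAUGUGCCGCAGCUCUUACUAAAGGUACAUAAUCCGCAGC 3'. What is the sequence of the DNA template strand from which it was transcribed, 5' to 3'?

Replace U with T to get the coding DNA strand: TCAAATGTGCCGCAGCTCTTACTAAAGGTACATAATCCGCAGC. The template strand is its reverse complement (complement AGTTTACACGGCGTCGAGAATGATTTCCATGTATTAGGCGTCG, then reverse).

5'-GCTGCGGATTATGTACCTTTAGTAAGAGCTGCGGCACATTTGA-3'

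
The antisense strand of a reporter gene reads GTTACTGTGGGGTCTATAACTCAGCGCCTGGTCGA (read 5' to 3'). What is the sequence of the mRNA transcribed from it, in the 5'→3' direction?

RNA polymerase reads the template 3'→5' and synthesizes mRNA 5'→3' by base-pairing (A→U, T→A, G↔C). The complement of the template is CAATGACACCCCAGATATTGAGTCGCGGACCAGCT; antiparallel, so 5'→3' the coding strand is TCGACCAGGCGCTGAGTTATAGACCCCACAGTAAC. Replace T with U for the mRNA.

5′-UCGACCAGGCGCUGAGUUAUAGACCCCACAGUAAC-3′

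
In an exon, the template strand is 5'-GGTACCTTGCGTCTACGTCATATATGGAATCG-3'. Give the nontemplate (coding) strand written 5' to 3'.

5'-CGATTCCATATATGACGTAGACGCAAGGTACC-3'

The coding strand is complementary and antiparallel to the template: take the complement (A↔T, G↔C) and reverse.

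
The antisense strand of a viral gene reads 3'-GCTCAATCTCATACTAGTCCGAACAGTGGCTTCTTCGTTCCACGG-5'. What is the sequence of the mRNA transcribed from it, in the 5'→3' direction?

5′-CGAGUUAGAGUAUGAUCAGGCUUGUCACCGAAGAAGCAAGGUGCC-3′

Reading the template 3'→5' as shown, RNA polymerase pairs each base (A→U, T→A, G↔C) to build mRNA 5'→3' directly.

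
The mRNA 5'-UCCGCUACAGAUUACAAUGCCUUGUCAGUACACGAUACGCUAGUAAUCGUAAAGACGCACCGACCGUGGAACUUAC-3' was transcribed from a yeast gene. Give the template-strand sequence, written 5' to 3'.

Replace U with T to get the coding DNA strand: TCCGCTACAGATTACAATGCCTTGTCAGTACACGATACGCTAGTAATCGTAAAGACGCACCGACCGTGGAACTTAC. The template strand is its reverse complement (complement AGGCGATGTCTAATGTTACGGAACAGTCATGTGCTATGCGATCATTAGCATTTCTGCGTGGCTGGCACCTTGAATG, then reverse).

5'-GTAAGTTCCACGGTCGGTGCGTCTTTACGATTACTAGCGTATCGTGTACTGACAAGGCATTGTAATCTGTAGCGGA-3'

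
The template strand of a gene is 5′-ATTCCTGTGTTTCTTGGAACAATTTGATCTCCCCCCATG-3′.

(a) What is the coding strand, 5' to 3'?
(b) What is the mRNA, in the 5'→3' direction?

(a) The coding strand is the reverse complement of the template: complement TAAGGACACAAAGAACCTTGTTAAACTAGAGGGGGGTAC, then reverse.
(b) mRNA has the coding-strand sequence with T→U.

(a) 5'-CATGGGGGGAGATCAAATTGTTCCAAGAAACACAGGAAT-3'
(b) 5'-CAUGGGGGGAGAUCAAAUUGUUCCAAGAAACACAGGAAU-3'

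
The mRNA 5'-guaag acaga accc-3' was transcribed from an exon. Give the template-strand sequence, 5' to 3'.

Replace U with T to get the coding DNA strand: GTAAGACAGAACCC. The template strand is its reverse complement (complement CATTCTGTCTTGGG, then reverse).

5'-GGGTTCTGTCTTAC-3'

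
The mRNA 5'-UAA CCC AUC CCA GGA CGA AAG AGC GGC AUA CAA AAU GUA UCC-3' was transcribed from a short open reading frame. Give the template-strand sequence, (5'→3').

5'-GGATACATTTTGTATGCCGCTCTTTCGTCCTGGGATGGGTTA-3'

Replace U with T to get the coding DNA strand: TAACCCATCCCAGGACGAAAGAGCGGCATACAAAATGTATCC. The template strand is its reverse complement (complement ATTGGGTAGGGTCCTGCTTTCTCGCCGTATGTTTTACATAGG, then reverse).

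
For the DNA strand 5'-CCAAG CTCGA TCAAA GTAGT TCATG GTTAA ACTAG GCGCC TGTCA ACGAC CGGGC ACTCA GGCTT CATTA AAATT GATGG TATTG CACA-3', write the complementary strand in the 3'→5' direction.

3′-GGTTCGAGCTAGTTTCATCAAGTACCAATTTGATCCGCGGACAGTTGCTGGCCCGTGAGTCCGAAGTAATTTTAACTACCATAACGTGT-5′

Base-pairing A↔T, G↔C gives the complement. The complementary strand is antiparallel, so paired with a 5'→3' strand it runs 3'→5'.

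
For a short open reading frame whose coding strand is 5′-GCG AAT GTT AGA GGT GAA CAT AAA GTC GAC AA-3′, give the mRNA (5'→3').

5′-GCGAAUGUUAGAGGUGAACAUAAAGUCGACAA-3′

The mRNA is synthesized from the template strand, so it matches the coding strand with T replaced by U.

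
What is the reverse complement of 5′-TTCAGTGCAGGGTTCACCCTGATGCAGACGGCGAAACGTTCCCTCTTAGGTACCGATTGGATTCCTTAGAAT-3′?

Reading the sequence 3'→5' and pairing each base (A↔T, G↔C) gives the reverse complement directly.

5′-ATTCTAAGGAATCCAATCGGTACCTAAGAGGGAACGTTTCGCCGTCTGCATCAGGGTGAACCCTGCACTGAA-3′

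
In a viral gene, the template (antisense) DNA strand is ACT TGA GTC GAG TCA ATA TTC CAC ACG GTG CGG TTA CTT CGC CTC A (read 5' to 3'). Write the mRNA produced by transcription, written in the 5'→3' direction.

5'-UGAGGCGAAGUAACCGCACCGUGUGGAAUAUUGACUCGACUCAAGU-3'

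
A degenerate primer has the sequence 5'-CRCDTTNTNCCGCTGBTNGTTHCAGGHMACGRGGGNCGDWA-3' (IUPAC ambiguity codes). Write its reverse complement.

Standard pairs A↔T, G↔C; ambiguity codes pair R↔Y, M↔K, W↔W, B↔V, D↔H, N↔N. Complement (GYGHAANANGGCGACVANCAADGTCCDKTGCYCCCNGCHWT), then reverse for 5'→3'.

5'-TWHCGNCCCYCGTKDCCTGDAACNAVCAGCGGNANAAHGYG-3'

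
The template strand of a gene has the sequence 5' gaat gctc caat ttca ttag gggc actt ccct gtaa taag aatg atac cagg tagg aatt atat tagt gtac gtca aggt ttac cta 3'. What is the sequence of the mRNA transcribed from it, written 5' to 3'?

5'-UAGGUAAACCUUGACGUACACUAAUAUAAUUCCUACCUGGUAUCAUUCUUAUUACAGGGAAGUGCCCCUAAUGAAAUUGGAGCAUUC-3'

RNA polymerase reads the template 3'→5' and synthesizes mRNA 5'→3' by base-pairing (A→U, T→A, G↔C). The complement of the template is CTTACGAGGTTAAAGTAATCCCCGTGAAGGGACATTATTCTTACTATGGTCCATCCTTAATATAATCACATGCAGTTCCAAATGGAT; antiparallel, so 5'→3' the coding strand is TAGGTAAACCTTGACGTACACTAATATAATTCCTACCTGGTATCATTCTTATTACAGGGAAGTGCCCCTAATGAAATTGGAGCATTC. Replace T with U for the mRNA.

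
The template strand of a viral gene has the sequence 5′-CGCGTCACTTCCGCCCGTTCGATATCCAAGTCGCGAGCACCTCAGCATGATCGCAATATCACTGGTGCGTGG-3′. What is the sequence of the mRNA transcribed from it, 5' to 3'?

The mRNA has the sequence of the coding strand (reverse complement of the template) with T→U. Reverse complement of CGCGTCACTTCCGCCCGTTCGATATCCAAGTCGCGAGCACCTCAGCATGATCGCAATATCACTGGTGCGTGG is CCACGCACCAGTGATATTGCGATCATGCTGAGGTGCTCGCGACTTGGATATCGAACGGGCGGAAGTGACGCG; then T→U.

5'-CCACGCACCAGUGAUAUUGCGAUCAUGCUGAGGUGCUCGCGACUUGGAUAUCGAACGGGCGGAAGUGACGCG-3'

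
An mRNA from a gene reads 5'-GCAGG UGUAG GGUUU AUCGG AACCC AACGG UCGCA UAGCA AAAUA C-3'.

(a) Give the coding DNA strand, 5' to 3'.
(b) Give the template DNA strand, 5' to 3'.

(a) The coding strand matches the mRNA with U→T.
(b) The template strand is the reverse complement of the coding strand.

(a) 5'-GCAGGTGTAGGGTTTATCGGAACCCAACGGTCGCATAGCAAAATAC-3'
(b) 5'-GTATTTTGCTATGCGACCGTTGGGTTCCGATAAACCCTACACCTGC-3'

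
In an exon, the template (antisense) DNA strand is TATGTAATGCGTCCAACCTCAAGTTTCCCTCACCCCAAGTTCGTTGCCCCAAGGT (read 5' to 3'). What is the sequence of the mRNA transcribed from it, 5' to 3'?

5'-ACCUUGGGGCAACGAACUUGGGGUGAGGGAAACUUGAGGUUGGACGCAUUACAUA-3'

RNA polymerase reads the template 3'→5' and synthesizes mRNA 5'→3' by base-pairing (A→U, T→A, G↔C). The complement of the template is ATACATTACGCAGGTTGGAGTTCAAAGGGAGTGGGGTTCAAGCAACGGGGTTCCA; antiparallel, so 5'→3' the coding strand is ACCTTGGGGCAACGAACTTGGGGTGAGGGAAACTTGAGGTTGGACGCATTACATA. Replace T with U for the mRNA.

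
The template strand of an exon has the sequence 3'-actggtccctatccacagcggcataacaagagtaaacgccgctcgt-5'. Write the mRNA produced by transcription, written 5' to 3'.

5'-UGACCAGGGAUAGGUGUCGCCGUAUUGUUCUCAUUUGCGGCGAGCA-3'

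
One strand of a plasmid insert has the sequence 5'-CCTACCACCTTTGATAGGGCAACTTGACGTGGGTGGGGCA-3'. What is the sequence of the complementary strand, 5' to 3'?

5'-TGCCCCACCCACGTCAAGTTGCCCTATCAAAGGTGGTAGG-3'

The complement of CCTACCACCTTTGATAGGGCAACTTGACGTGGGTGGGGCA is GGATGGTGGAAACTATCCCGTTGAACTGCACCCACCCCGT (A↔T, G↔C). DNA strands are antiparallel, so the complementary strand runs 3'→5'; reversing gives the 5'→3' form.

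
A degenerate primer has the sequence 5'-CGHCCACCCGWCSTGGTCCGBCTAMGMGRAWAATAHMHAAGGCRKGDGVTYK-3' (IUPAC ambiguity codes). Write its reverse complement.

Standard pairs A↔T, G↔C; ambiguity codes pair R↔Y, M↔K, W↔W, S↔S, B↔V, D↔H. Complement (GCDGGTGGGCWGSACCAGGCVGATKCKCYTWTTATDKDTTCCGYMCHCBARM), then reverse for 5'→3'.

5'-MRABCHCMYGCCTTDKDTATTWTYCKCKTAGVCGGACCASGWCGGGTGGDCG-3'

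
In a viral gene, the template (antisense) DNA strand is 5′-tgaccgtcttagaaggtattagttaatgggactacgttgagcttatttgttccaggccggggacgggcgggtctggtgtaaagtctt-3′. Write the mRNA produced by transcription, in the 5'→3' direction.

5'-AAGACUUUACACCAGACCCGCCCGUCCCCGGCCUGGAACAAAUAAGCUCAACGUAGUCCCAUUAACUAAUACCUUCUAAGACGGUCA-3'

The mRNA has the sequence of the coding strand (reverse complement of the template) with T→U. Reverse complement of TGACCGTCTTAGAAGGTATTAGTTAATGGGACTACGTTGAGCTTATTTGTTCCAGGCCGGGGACGGGCGGGTCTGGTGTAAAGTCTT is AAGACTTTACACCAGACCCGCCCGTCCCCGGCCTGGAACAAATAAGCTCAACGTAGTCCCATTAACTAATACCTTCTAAGACGGTCA; then T→U.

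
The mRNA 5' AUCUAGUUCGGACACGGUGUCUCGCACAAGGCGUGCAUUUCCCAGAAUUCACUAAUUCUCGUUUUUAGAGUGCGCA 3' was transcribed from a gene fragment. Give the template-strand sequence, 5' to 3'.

5'-TGCGCACTCTAAAAACGAGAATTAGTGAATTCTGGGAAATGCACGCCTTGTGCGAGACACCGTGTCCGAACTAGAT-3'

Replace U with T to get the coding DNA strand: ATCTAGTTCGGACACGGTGTCTCGCACAAGGCGTGCATTTCCCAGAATTCACTAATTCTCGTTTTTAGAGTGCGCA. The template strand is its reverse complement (complement TAGATCAAGCCTGTGCCACAGAGCGTGTTCCGCACGTAAAGGGTCTTAAGTGATTAAGAGCAAAAATCTCACGCGT, then reverse).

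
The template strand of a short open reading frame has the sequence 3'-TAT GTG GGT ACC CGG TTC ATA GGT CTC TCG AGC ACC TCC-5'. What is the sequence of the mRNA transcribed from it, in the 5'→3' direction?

5′-AUACACCCAUGGGCCAAGUAUCCAGAGAGCUCGUGGAGG-3′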